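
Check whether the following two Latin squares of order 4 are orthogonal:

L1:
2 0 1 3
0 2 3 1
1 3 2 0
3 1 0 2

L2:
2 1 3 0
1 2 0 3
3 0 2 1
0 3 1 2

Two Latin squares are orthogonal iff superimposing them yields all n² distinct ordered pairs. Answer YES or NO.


Form the n² = 16 superimposed pairs (L1[i][j], L2[i][j]), row by row (rows and columns indexed from 0):
row 0: (2,2) (0,1) (1,3) (3,0)
row 1: (0,1) (2,2) (3,0) (1,3)
row 2: (1,3) (3,0) (2,2) (0,1)
row 3: (3,0) (1,3) (0,1) (2,2)
Orthogonality requires all 16 pairs distinct.
But the pair (0,1) repeats: cell (0,1) has L1 = 0, L2 = 1, and cell (1,0) has L1 = 0, L2 = 1.
A repeated pair means some other pair never occurs (only 4 distinct pairs out of 16), so the squares are not orthogonal.
Conclusion: NO.

NO


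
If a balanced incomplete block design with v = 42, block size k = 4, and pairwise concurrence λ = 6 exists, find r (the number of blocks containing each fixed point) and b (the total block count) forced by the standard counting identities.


Any 2-(v, k, λ) BIBD satisfies two necessary conditions:
  (i)  Each point sits in r blocks, and counting incidences through any fixed point gives r(k − 1) = λ(v − 1), so r = λ(v − 1)/(k − 1).
  (ii) Total incidences bk = vr, so b = vr/k.
Step 1: r = λ(v − 1)/(k − 1) = 6·(42 − 1)/(4 − 1) = 6·41/3 = 246/3 = 82.
Step 2: b = vr/k = 42·82/4 = 3444/4 = 861.
Check integrality: r = 82 ∈ Z ✓, b = 861 ∈ Z ✓.
(These identities are necessary conditions: they determine r and b for any design with these parameters, but do not by themselves prove that one exists.)

r = 82, b = 861.


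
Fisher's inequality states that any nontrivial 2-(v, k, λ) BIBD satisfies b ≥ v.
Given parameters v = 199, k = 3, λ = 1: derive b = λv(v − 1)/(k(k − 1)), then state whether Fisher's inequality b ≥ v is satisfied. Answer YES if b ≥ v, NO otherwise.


b = λv(v − 1)/(k(k − 1)) = 1·199·198/(3·2) = 39402/6 = 6567.
Compare with v = 199: b ≥ v, so Fisher's inequality holds.

YES


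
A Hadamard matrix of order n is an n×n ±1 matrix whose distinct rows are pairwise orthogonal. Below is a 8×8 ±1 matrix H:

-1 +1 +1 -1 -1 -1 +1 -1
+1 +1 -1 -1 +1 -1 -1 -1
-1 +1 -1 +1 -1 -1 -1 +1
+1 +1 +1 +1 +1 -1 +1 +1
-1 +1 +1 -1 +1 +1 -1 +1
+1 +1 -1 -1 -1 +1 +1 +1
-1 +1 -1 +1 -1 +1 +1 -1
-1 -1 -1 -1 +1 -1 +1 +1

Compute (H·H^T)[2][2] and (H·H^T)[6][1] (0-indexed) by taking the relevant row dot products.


Row 1 of H: [1, 1, -1, -1, 1, -1, -1, -1].
Row 2 of H: [-1, 1, -1, 1, -1, -1, -1, 1].
Row 6 of H: [-1, 1, -1, 1, -1, 1, 1, -1].
(H·H^T)[2][2] = Σ_j H[2][j]·H[2][j] = (-1)² + (1)² + (-1)² + (1)² + (-1)² + (-1)² + (-1)² + (1)² = 1 + 1 + 1 + 1 + 1 + 1 + 1 + 1 = 8.
(H·H^T)[6][1] = Σ_j H[6][j]·H[1][j] = (-1)·(1) + (1)·(1) + (-1)·(-1) + (1)·(-1) + (-1)·(1) + (1)·(-1) + (1)·(-1) + (-1)·(-1) = -1 + 1 + 1 + -1 + -1 + -1 + -1 + 1 = -2.
Rows 6 and 1 are not orthogonal (dot product = -2 ≠ 0), so H is not a Hadamard matrix.

(2,2) entry = 8; (6,1) entry = -2.


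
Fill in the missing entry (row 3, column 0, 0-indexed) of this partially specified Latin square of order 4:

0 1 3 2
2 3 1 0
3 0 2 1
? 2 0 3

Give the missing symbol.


Row 3 contains symbols [0, 2, 3] — missing [1].
Column 0 contains symbols [0, 2, 3] — missing [1].
The missing symbol must appear in both missing sets; intersection = [1].
Therefore the hidden value is 1.

Missing value = 1.


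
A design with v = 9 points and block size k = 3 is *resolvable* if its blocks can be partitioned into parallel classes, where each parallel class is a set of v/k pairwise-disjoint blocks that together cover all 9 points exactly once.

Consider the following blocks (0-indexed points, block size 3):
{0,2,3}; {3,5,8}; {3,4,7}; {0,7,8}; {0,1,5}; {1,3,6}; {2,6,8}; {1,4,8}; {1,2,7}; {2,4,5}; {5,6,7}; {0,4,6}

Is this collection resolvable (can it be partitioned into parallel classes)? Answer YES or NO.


v = 9, block size k = 3, number of blocks = 12.
For resolvability, blocks must partition into parallel classes of size v/k = 3.
Total blocks must therefore be a multiple of 3: 12 = 3·4 + 0 ⇒ divisible ✓.
Greedy packing gives 4 candidate class(es). Each should be a full parallel class (size 3, covers all 9 points).
  Class 1 (3 blocks): {0,2,3}; {1,4,8}; {5,6,7}. Points covered: [0, 1, 2, 3, 4, 5, 6, 7, 8].
  Class 2 (3 blocks): {3,5,8}; {1,2,7}; {0,4,6}. Points covered: [0, 1, 2, 3, 4, 5, 6, 7, 8].
  Class 3 (3 blocks): {3,4,7}; {0,1,5}; {2,6,8}. Points covered: [0, 1, 2, 3, 4, 5, 6, 7, 8].
  Class 4 (3 blocks): {0,7,8}; {1,3,6}; {2,4,5}. Points covered: [0, 1, 2, 3, 4, 5, 6, 7, 8].
All classes full (size 3)? YES. All classes cover every point? YES.
Resolvable? YES.

YES


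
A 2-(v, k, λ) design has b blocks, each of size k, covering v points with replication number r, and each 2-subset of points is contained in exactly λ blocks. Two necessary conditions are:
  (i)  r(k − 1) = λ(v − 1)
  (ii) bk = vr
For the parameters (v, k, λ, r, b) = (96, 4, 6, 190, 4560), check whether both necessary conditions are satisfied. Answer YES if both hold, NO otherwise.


Condition (i): r(k − 1) = 190·3 = 570; λ(v − 1) = 6·95 = 570. Match? YES.
Condition (ii): bk = 4560·4 = 18240; vr = 96·190 = 18240. Match? YES.
Both conditions hold? YES.

YES


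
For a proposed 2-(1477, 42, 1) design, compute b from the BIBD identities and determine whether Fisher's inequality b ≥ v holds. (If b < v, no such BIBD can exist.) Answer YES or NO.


r = λ(v − 1)/(k − 1) = 1·1476/41 = 36.
b = vr/k = 1477·36/42 = 1266.
Fisher's inequality: b ≥ v ⇔ 1266 ≥ 1477? NO.

NO


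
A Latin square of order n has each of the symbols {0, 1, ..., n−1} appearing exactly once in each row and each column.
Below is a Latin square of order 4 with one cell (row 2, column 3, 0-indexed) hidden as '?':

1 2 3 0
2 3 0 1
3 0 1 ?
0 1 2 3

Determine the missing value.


Row 2 contains symbols [0, 1, 3] — missing [2].
Column 3 contains symbols [0, 1, 3] — missing [2].
The missing symbol must appear in both missing sets; intersection = [2].
Therefore the hidden value is 2.

Missing value = 2.


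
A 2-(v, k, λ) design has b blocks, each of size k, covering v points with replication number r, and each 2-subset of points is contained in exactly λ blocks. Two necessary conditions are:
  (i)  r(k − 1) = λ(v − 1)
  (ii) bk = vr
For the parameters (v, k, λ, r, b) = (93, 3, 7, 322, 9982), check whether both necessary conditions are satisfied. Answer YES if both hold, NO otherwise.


Condition (i): r(k − 1) = 322·2 = 644; λ(v − 1) = 7·92 = 644. Match? YES.
Condition (ii): bk = 9982·3 = 29946; vr = 93·322 = 29946. Match? YES.
Both conditions hold? YES.

YES


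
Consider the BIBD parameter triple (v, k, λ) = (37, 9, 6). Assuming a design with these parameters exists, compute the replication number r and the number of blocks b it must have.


Any 2-(v, k, λ) BIBD satisfies two necessary conditions:
  (i)  Each point sits in r blocks, and counting incidences through any fixed point gives r(k − 1) = λ(v − 1), so r = λ(v − 1)/(k − 1).
  (ii) Total incidences bk = vr, so b = vr/k.
Step 1: r = λ(v − 1)/(k − 1) = 6·(37 − 1)/(9 − 1) = 6·36/8 = 216/8 = 27.
Step 2: b = vr/k = 37·27/9 = 999/9 = 111.
Check integrality: r = 27 ∈ Z ✓, b = 111 ∈ Z ✓.
(These identities are necessary conditions: they determine r and b for any design with these parameters, but do not by themselves prove that one exists.)

r = 27, b = 111.


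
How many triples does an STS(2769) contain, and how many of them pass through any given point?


An STS(v) is a 2-(v, 3, 1) BIBD: block size k = 3, λ = 1.
Replication: r(k − 1) = λ(v − 1) ⇒ r·2 = 2769 − 1 = 2768 ⇒ r = 1384.
Block count: bk = vr ⇒ b·3 = 2769·1384 = 3832296 ⇒ b = 1277432.
(Check via b = v(v − 1)/6 = 2769·2768/6 = 7664592/6 = 1277432.)

r = 1384, b = 1277432.


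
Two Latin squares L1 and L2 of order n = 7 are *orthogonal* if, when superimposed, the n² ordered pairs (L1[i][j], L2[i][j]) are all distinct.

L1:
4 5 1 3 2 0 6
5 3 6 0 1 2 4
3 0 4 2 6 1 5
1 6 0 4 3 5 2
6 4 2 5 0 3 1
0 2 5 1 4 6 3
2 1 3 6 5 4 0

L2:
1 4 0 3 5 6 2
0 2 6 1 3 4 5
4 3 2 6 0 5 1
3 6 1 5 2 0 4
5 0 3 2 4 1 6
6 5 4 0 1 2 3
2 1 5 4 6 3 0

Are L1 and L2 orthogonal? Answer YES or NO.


Form the n² = 49 superimposed pairs (L1[i][j], L2[i][j]), row by row (rows and columns indexed from 0):
row 0: (4,1) (5,4) (1,0) (3,3) (2,5) (0,6) (6,2)
row 1: (5,0) (3,2) (6,6) (0,1) (1,3) (2,4) (4,5)
row 2: (3,4) (0,3) (4,2) (2,6) (6,0) (1,5) (5,1)
row 3: (1,3) (6,6) (0,1) (4,5) (3,2) (5,0) (2,4)
row 4: (6,5) (4,0) (2,3) (5,2) (0,4) (3,1) (1,6)
row 5: (0,6) (2,5) (5,4) (1,0) (4,1) (6,2) (3,3)
row 6: (2,2) (1,1) (3,5) (6,4) (5,6) (4,3) (0,0)
Orthogonality requires all 49 pairs distinct.
But the pair (1,3) repeats: cell (1,4) has L1 = 1, L2 = 3, and cell (3,0) has L1 = 1, L2 = 3.
A repeated pair means some other pair never occurs (only 35 distinct pairs out of 49), so the squares are not orthogonal.
Conclusion: NO.

NO


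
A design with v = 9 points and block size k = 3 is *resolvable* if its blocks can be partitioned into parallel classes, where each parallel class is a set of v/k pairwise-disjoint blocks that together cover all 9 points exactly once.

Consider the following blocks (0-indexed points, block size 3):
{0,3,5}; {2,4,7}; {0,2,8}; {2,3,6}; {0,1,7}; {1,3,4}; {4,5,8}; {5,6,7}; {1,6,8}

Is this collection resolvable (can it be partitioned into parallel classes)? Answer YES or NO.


v = 9, block size k = 3, number of blocks = 9.
For resolvability, blocks must partition into parallel classes of size v/k = 3.
Total blocks must therefore be a multiple of 3: 9 = 3·3 + 0 ⇒ divisible ✓.
Greedy packing gives 3 candidate class(es). Each should be a full parallel class (size 3, covers all 9 points).
  Class 1 (3 blocks): {0,3,5}; {2,4,7}; {1,6,8}. Points covered: [0, 1, 2, 3, 4, 5, 6, 7, 8].
  Class 2 (3 blocks): {0,2,8}; {1,3,4}; {5,6,7}. Points covered: [0, 1, 2, 3, 4, 5, 6, 7, 8].
  Class 3 (3 blocks): {2,3,6}; {0,1,7}; {4,5,8}. Points covered: [0, 1, 2, 3, 4, 5, 6, 7, 8].
All classes full (size 3)? YES. All classes cover every point? YES.
Resolvable? YES.

YES


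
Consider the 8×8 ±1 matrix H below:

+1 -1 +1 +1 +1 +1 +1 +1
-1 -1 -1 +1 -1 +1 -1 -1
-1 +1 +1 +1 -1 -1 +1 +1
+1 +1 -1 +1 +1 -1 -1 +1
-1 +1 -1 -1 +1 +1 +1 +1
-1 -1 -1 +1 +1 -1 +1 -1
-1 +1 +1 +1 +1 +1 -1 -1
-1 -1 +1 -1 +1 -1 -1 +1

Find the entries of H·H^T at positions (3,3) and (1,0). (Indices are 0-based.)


Row 0 of H: [1, -1, 1, 1, 1, 1, 1, 1].
Row 1 of H: [-1, -1, -1, 1, -1, 1, -1, -1].
Row 3 of H: [1, 1, -1, 1, 1, -1, -1, 1].
(H·H^T)[3][3] = Σ_j H[3][j]·H[3][j] = (1)² + (1)² + (-1)² + (1)² + (1)² + (-1)² + (-1)² + (1)² = 1 + 1 + 1 + 1 + 1 + 1 + 1 + 1 = 8.
(H·H^T)[1][0] = Σ_j H[1][j]·H[0][j] = (-1)·(1) + (-1)·(-1) + (-1)·(1) + (1)·(1) + (-1)·(1) + (1)·(1) + (-1)·(1) + (-1)·(1) = -1 + 1 + -1 + 1 + -1 + 1 + -1 + -1 = -2.
Rows 1 and 0 are not orthogonal (dot product = -2 ≠ 0), so H is not a Hadamard matrix.

(3,3) entry = 8; (1,0) entry = -2.


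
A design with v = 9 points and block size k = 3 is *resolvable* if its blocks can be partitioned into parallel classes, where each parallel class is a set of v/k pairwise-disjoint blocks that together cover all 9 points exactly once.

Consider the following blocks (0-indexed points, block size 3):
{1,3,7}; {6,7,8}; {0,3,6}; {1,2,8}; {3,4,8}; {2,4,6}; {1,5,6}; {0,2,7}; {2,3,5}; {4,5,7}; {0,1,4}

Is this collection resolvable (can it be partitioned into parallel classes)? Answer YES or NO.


v = 9, block size k = 3, number of blocks = 11.
For resolvability, blocks must partition into parallel classes of size v/k = 3.
Total blocks must therefore be a multiple of 3: 11 = 3·3 + 2 ⇒ not divisible ✗.
Resolvable? NO.

NO


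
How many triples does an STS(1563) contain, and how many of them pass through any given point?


An STS(v) is a 2-(v, 3, 1) BIBD: block size k = 3, λ = 1.
Replication: r(k − 1) = λ(v − 1) ⇒ r·2 = 1563 − 1 = 1562 ⇒ r = 781.
Block count: b = v(v − 1)/6 = 1563·1562/6 = 2441406/6 = 406901.
(Check via bk = vr: 406901·3 = 1220703 = 1563·781 = 1220703 ✓.)

r = 781, b = 406901.


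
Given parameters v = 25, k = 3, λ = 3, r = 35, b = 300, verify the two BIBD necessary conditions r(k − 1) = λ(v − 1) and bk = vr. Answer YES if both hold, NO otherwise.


Condition (i): r(k − 1) = 35·2 = 70; λ(v − 1) = 3·24 = 72. Match? NO.
Condition (ii): bk = 300·3 = 900; vr = 25·35 = 875. Match? NO.
Both conditions hold? NO.

NO


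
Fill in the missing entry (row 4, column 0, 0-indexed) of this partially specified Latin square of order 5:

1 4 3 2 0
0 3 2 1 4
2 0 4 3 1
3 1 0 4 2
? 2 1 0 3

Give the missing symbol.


Row 4 contains symbols [0, 1, 2, 3] — missing [4].
Column 0 contains symbols [0, 1, 2, 3] — missing [4].
The missing symbol must appear in both missing sets; intersection = [4].
Therefore the hidden value is 4.

Missing value = 4.


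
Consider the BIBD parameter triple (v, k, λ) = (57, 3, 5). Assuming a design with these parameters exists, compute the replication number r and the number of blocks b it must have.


Any 2-(v, k, λ) BIBD satisfies two necessary conditions:
  (i)  Each point sits in r blocks, and counting incidences through any fixed point gives r(k − 1) = λ(v − 1), so r = λ(v − 1)/(k − 1).
  (ii) Total incidences bk = vr, so b = vr/k.
Step 1: r = λ(v − 1)/(k − 1) = 5·(57 − 1)/(3 − 1) = 5·56/2 = 280/2 = 140.
Step 2: b = vr/k = 57·140/3 = 7980/3 = 2660.
Check integrality: r = 140 ∈ Z ✓, b = 2660 ∈ Z ✓.
(These identities are necessary conditions: they determine r and b for any design with these parameters, but do not by themselves prove that one exists.)

r = 140, b = 2660.


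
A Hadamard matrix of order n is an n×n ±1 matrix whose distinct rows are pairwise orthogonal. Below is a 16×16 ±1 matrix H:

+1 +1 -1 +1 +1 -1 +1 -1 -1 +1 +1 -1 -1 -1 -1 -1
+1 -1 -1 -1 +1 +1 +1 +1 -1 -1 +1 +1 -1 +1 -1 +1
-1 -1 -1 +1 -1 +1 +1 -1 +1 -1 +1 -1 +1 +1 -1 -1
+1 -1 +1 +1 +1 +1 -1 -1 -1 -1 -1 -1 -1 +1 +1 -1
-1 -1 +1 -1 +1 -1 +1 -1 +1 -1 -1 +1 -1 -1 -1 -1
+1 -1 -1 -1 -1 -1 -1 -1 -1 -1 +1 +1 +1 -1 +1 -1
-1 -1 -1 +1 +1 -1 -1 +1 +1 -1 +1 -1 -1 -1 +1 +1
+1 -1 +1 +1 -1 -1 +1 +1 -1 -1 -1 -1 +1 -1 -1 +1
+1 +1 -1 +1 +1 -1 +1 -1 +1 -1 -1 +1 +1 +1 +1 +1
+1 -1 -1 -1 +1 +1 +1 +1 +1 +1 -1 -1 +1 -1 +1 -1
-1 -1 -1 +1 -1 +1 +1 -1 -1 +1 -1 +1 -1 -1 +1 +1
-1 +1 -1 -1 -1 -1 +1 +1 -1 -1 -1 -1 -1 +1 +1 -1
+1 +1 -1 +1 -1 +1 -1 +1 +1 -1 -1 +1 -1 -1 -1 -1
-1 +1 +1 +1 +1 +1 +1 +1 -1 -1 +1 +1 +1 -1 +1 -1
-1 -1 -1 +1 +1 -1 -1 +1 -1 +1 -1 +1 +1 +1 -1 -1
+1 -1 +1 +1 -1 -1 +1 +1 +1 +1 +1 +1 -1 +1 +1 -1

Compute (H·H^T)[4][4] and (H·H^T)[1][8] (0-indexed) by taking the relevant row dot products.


Row 1 of H: [1, -1, -1, -1, 1, 1, 1, 1, -1, -1, 1, 1, -1, 1, -1, 1].
Row 4 of H: [-1, -1, 1, -1, 1, -1, 1, -1, 1, -1, -1, 1, -1, -1, -1, -1].
Row 8 of H: [1, 1, -1, 1, 1, -1, 1, -1, 1, -1, -1, 1, 1, 1, 1, 1].
(H·H^T)[4][4] = Σ_j H[4][j]·H[4][j] = (-1)² + (-1)² + (1)² + (-1)² + (1)² + (-1)² + (1)² + (-1)² + (1)² + (-1)² + (-1)² + (1)² + (-1)² + (-1)² + (-1)² + (-1)² = 1 + 1 + 1 + 1 + 1 + 1 + 1 + 1 + 1 + 1 + 1 + 1 + 1 + 1 + 1 + 1 = 16.
(H·H^T)[1][8] = Σ_j H[1][j]·H[8][j] = (1)·(1) + (-1)·(1) + (-1)·(-1) + (-1)·(1) + (1)·(1) + (1)·(-1) + (1)·(1) + (1)·(-1) + (-1)·(1) + (-1)·(-1) + (1)·(-1) + (1)·(1) + (-1)·(1) + (1)·(1) + (-1)·(1) + (1)·(1) = 1 + -1 + 1 + -1 + 1 + -1 + 1 + -1 + -1 + 1 + -1 + 1 + -1 + 1 + -1 + 1 = 0.
So rows 1 and 8 are orthogonal; the diagonal entry equals n = 16.

(4,4) entry = 16; (1,8) entry = 0.


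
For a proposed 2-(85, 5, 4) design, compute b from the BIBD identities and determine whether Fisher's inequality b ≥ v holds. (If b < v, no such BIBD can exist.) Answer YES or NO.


r = λ(v − 1)/(k − 1) = 4·84/4 = 84.
b = vr/k = 85·84/5 = 1428.
Fisher's inequality: b ≥ v ⇔ 1428 ≥ 85? YES.

YES


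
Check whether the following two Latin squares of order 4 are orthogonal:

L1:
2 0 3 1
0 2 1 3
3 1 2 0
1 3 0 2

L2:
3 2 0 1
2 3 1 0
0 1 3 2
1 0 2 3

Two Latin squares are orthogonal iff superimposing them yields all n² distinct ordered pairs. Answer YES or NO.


Form the n² = 16 superimposed pairs (L1[i][j], L2[i][j]), row by row (rows and columns indexed from 0):
row 0: (2,3) (0,2) (3,0) (1,1)
row 1: (0,2) (2,3) (1,1) (3,0)
row 2: (3,0) (1,1) (2,3) (0,2)
row 3: (1,1) (3,0) (0,2) (2,3)
Orthogonality requires all 16 pairs distinct.
But the pair (0,2) repeats: cell (0,1) has L1 = 0, L2 = 2, and cell (1,0) has L1 = 0, L2 = 2.
A repeated pair means some other pair never occurs (only 4 distinct pairs out of 16), so the squares are not orthogonal.
Conclusion: NO.

NO


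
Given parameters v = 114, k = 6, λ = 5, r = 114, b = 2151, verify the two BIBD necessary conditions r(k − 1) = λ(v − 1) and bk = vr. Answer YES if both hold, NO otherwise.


Condition (i): r(k − 1) = 114·5 = 570; λ(v − 1) = 5·113 = 565. Match? NO.
Condition (ii): bk = 2151·6 = 12906; vr = 114·114 = 12996. Match? NO.
Both conditions hold? NO.

NO


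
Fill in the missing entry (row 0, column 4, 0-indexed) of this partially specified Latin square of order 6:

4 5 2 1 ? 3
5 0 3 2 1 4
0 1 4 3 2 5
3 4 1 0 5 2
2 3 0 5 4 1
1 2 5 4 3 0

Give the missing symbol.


Row 0 contains symbols [1, 2, 3, 4, 5] — missing [0].
Column 4 contains symbols [1, 2, 3, 4, 5] — missing [0].
The missing symbol must appear in both missing sets; intersection = [0].
Therefore the hidden value is 0.

Missing value = 0.


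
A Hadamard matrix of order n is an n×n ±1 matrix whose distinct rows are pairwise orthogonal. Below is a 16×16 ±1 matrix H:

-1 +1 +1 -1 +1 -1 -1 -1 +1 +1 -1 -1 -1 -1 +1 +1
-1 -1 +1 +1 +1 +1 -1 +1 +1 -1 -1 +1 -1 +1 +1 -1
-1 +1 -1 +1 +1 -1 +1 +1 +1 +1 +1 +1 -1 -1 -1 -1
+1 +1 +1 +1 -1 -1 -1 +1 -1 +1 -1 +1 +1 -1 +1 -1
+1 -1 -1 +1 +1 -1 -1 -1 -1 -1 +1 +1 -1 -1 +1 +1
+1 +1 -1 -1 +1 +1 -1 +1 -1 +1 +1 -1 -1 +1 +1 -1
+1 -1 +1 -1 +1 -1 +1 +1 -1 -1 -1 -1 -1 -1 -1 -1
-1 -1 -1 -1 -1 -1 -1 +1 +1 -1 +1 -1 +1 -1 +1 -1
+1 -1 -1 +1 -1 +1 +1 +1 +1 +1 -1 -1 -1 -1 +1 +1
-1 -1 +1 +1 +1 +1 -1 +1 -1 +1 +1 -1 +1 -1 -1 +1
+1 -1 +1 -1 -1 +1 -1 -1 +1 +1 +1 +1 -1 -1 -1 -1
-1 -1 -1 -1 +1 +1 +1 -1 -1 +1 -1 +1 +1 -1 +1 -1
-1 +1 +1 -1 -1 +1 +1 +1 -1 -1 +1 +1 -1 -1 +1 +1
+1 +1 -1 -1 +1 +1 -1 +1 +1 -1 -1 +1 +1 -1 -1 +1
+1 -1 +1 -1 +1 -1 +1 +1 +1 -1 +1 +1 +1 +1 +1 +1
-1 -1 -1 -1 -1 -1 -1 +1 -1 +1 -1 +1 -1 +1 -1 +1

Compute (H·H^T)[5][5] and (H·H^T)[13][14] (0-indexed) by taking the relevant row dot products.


Row 5 of H: [1, 1, -1, -1, 1, 1, -1, 1, -1, 1, 1, -1, -1, 1, 1, -1].
Row 13 of H: [1, 1, -1, -1, 1, 1, -1, 1, 1, -1, -1, 1, 1, -1, -1, 1].
Row 14 of H: [1, -1, 1, -1, 1, -1, 1, 1, 1, -1, 1, 1, 1, 1, 1, 1].
(H·H^T)[5][5] = Σ_j H[5][j]·H[5][j] = (1)² + (1)² + (-1)² + (-1)² + (1)² + (1)² + (-1)² + (1)² + (-1)² + (1)² + (1)² + (-1)² + (-1)² + (1)² + (1)² + (-1)² = 1 + 1 + 1 + 1 + 1 + 1 + 1 + 1 + 1 + 1 + 1 + 1 + 1 + 1 + 1 + 1 = 16.
(H·H^T)[13][14] = Σ_j H[13][j]·H[14][j] = (1)·(1) + (1)·(-1) + (-1)·(1) + (-1)·(-1) + (1)·(1) + (1)·(-1) + (-1)·(1) + (1)·(1) + (1)·(1) + (-1)·(-1) + (-1)·(1) + (1)·(1) + (1)·(1) + (-1)·(1) + (-1)·(1) + (1)·(1) = 1 + -1 + -1 + 1 + 1 + -1 + -1 + 1 + 1 + 1 + -1 + 1 + 1 + -1 + -1 + 1 = 2.
Rows 13 and 14 are not orthogonal (dot product = 2 ≠ 0), so H is not a Hadamard matrix.

(5,5) entry = 16; (13,14) entry = 2.


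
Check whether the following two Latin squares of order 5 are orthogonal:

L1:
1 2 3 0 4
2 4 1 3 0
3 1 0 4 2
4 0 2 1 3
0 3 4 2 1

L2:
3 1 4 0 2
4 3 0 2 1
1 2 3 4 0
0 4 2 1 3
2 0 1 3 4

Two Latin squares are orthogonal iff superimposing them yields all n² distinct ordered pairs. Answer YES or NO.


Form the n² = 25 superimposed pairs (L1[i][j], L2[i][j]), row by row (rows and columns indexed from 0):
row 0: (1,3) (2,1) (3,4) (0,0) (4,2)
row 1: (2,4) (4,3) (1,0) (3,2) (0,1)
row 2: (3,1) (1,2) (0,3) (4,4) (2,0)
row 3: (4,0) (0,4) (2,2) (1,1) (3,3)
row 4: (0,2) (3,0) (4,1) (2,3) (1,4)
Orthogonality requires all 25 pairs distinct.
Check by first coordinate: for each symbol s of L1, list the L2 entries in the n cells where L1 = s; they must all differ.
  L1 = 0: L2 entries (in reading order) 0, 1, 3, 4, 2 — all 5 distinct ✓
  L1 = 1: L2 entries (in reading order) 3, 0, 2, 1, 4 — all 5 distinct ✓
  L1 = 2: L2 entries (in reading order) 1, 4, 0, 2, 3 — all 5 distinct ✓
  L1 = 3: L2 entries (in reading order) 4, 2, 1, 3, 0 — all 5 distinct ✓
  L1 = 4: L2 entries (in reading order) 2, 3, 4, 0, 1 — all 5 distinct ✓
Every symbol of L1 meets every symbol of L2 exactly once, so all 25 pairs are distinct (25 of 25).
Conclusion: YES.

YES


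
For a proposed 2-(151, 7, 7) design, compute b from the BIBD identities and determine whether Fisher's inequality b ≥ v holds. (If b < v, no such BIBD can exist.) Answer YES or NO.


r = λ(v − 1)/(k − 1) = 7·150/6 = 175.
b = vr/k = 151·175/7 = 3775.
Fisher's inequality: b ≥ v ⇔ 3775 ≥ 151? YES.

YES


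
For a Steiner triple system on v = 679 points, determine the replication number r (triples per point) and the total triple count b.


An STS(v) is a 2-(v, 3, 1) BIBD: block size k = 3, λ = 1.
Replication: r(k − 1) = λ(v − 1) ⇒ r·2 = 679 − 1 = 678 ⇒ r = 339.
Block count: b = v(v − 1)/6 = 679·678/6 = 460362/6 = 76727.

r = 339, b = 76727.


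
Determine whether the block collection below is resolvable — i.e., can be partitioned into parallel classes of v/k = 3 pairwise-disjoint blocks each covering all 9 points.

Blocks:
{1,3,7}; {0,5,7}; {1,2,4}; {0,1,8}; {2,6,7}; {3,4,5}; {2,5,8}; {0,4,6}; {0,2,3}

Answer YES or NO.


v = 9, block size k = 3, number of blocks = 9.
For resolvability, blocks must partition into parallel classes of size v/k = 3.
Total blocks must therefore be a multiple of 3: 9 = 3·3 + 0 ⇒ divisible ✓.
Consider block {0,5,7}. The only other block(s) in the collection disjoint from it are {1,2,4} — just 1 block(s). Any parallel class containing {0,5,7} would need 2 other blocks each disjoint from it, so no parallel class of size 3 can contain {0,5,7}.
Since every block must belong to some parallel class in a resolution, the collection cannot be partitioned into parallel classes.
Resolvable? NO.

NO


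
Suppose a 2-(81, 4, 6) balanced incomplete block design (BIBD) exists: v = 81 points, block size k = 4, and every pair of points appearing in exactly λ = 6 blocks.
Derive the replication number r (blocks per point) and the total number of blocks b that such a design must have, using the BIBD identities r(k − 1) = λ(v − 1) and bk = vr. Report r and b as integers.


Any 2-(v, k, λ) BIBD satisfies two necessary conditions:
  (i)  Each point sits in r blocks, and counting incidences through any fixed point gives r(k − 1) = λ(v − 1), so r = λ(v − 1)/(k − 1).
  (ii) Total incidences bk = vr, so b = vr/k.
Step 1: r = λ(v − 1)/(k − 1) = 6·(81 − 1)/(4 − 1) = 6·80/3 = 480/3 = 160.
Step 2: b = vr/k = 81·160/4 = 12960/4 = 3240.
Check integrality: r = 160 ∈ Z ✓, b = 3240 ∈ Z ✓.
(These identities are necessary conditions: they determine r and b for any design with these parameters, but do not by themselves prove that one exists.)

r = 160, b = 3240.


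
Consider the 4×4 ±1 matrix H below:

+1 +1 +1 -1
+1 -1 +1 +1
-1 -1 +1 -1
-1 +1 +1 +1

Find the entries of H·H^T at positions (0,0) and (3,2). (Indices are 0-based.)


Row 0 of H: [1, 1, 1, -1].
Row 2 of H: [-1, -1, 1, -1].
Row 3 of H: [-1, 1, 1, 1].
(H·H^T)[0][0] = Σ_j H[0][j]·H[0][j] = (1)² + (1)² + (1)² + (-1)² = 1 + 1 + 1 + 1 = 4.
(H·H^T)[3][2] = Σ_j H[3][j]·H[2][j] = (-1)·(-1) + (1)·(-1) + (1)·(1) + (1)·(-1) = 1 + -1 + 1 + -1 = 0.
So rows 3 and 2 are orthogonal; the diagonal entry equals n = 4.

(0,0) entry = 4; (3,2) entry = 0.


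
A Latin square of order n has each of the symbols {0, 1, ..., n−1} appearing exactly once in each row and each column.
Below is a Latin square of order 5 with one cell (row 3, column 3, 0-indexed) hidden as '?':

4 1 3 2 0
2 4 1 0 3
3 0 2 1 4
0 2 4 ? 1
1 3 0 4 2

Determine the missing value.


Row 3 contains symbols [0, 1, 2, 4] — missing [3].
Column 3 contains symbols [0, 1, 2, 4] — missing [3].
The missing symbol must appear in both missing sets; intersection = [3].
Therefore the hidden value is 3.

Missing value = 3.


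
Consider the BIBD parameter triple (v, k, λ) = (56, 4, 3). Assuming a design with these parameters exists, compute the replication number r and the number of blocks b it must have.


Any 2-(v, k, λ) BIBD satisfies two necessary conditions:
  (i)  Each point sits in r blocks, and counting incidences through any fixed point gives r(k − 1) = λ(v − 1), so r = λ(v − 1)/(k − 1).
  (ii) Total incidences bk = vr, so b = vr/k.
Step 1: r = λ(v − 1)/(k − 1) = 3·(56 − 1)/(4 − 1) = 3·55/3 = 165/3 = 55.
Step 2: b = vr/k = 56·55/4 = 3080/4 = 770.
Check integrality: r = 55 ∈ Z ✓, b = 770 ∈ Z ✓.
(These identities are necessary conditions: they determine r and b for any design with these parameters, but do not by themselves prove that one exists.)

r = 55, b = 770.


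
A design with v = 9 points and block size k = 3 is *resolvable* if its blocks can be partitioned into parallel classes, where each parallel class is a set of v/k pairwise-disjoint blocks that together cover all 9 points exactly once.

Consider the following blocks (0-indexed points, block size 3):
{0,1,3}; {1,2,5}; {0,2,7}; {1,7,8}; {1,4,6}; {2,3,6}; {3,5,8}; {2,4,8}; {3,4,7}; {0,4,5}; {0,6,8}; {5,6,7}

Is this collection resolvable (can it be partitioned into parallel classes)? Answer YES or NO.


v = 9, block size k = 3, number of blocks = 12.
For resolvability, blocks must partition into parallel classes of size v/k = 3.
Total blocks must therefore be a multiple of 3: 12 = 3·4 + 0 ⇒ divisible ✓.
Greedy packing gives 4 candidate class(es). Each should be a full parallel class (size 3, covers all 9 points).
  Class 1 (3 blocks): {0,1,3}; {2,4,8}; {5,6,7}. Points covered: [0, 1, 2, 3, 4, 5, 6, 7, 8].
  Class 2 (3 blocks): {1,2,5}; {3,4,7}; {0,6,8}. Points covered: [0, 1, 2, 3, 4, 5, 6, 7, 8].
  Class 3 (3 blocks): {0,2,7}; {1,4,6}; {3,5,8}. Points covered: [0, 1, 2, 3, 4, 5, 6, 7, 8].
  Class 4 (3 blocks): {1,7,8}; {2,3,6}; {0,4,5}. Points covered: [0, 1, 2, 3, 4, 5, 6, 7, 8].
All classes full (size 3)? YES. All classes cover every point? YES.
Resolvable? YES.

YES


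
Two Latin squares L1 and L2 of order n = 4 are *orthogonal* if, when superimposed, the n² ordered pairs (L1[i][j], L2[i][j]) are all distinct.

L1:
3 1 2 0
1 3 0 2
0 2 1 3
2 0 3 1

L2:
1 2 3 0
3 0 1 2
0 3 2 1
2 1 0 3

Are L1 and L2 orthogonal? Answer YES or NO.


Form the n² = 16 superimposed pairs (L1[i][j], L2[i][j]), row by row (rows and columns indexed from 0):
row 0: (3,1) (1,2) (2,3) (0,0)
row 1: (1,3) (3,0) (0,1) (2,2)
row 2: (0,0) (2,3) (1,2) (3,1)
row 3: (2,2) (0,1) (3,0) (1,3)
Orthogonality requires all 16 pairs distinct.
But the pair (0,0) repeats: cell (0,3) has L1 = 0, L2 = 0, and cell (2,0) has L1 = 0, L2 = 0.
A repeated pair means some other pair never occurs (only 8 distinct pairs out of 16), so the squares are not orthogonal.
Conclusion: NO.

NO


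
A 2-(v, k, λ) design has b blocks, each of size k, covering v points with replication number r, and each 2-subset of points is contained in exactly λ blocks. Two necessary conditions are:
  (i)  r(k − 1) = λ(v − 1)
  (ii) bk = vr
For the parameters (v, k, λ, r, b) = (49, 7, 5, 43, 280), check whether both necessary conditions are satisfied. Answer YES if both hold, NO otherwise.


Condition (i): r(k − 1) = 43·6 = 258; λ(v − 1) = 5·48 = 240. Match? NO.
Condition (ii): bk = 280·7 = 1960; vr = 49·43 = 2107. Match? NO.
Both conditions hold? NO.

NO


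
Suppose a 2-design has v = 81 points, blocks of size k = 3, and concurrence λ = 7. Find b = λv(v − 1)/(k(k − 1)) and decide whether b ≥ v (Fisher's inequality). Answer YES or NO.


r = λ(v − 1)/(k − 1) = 7·80/2 = 280.
b = vr/k = 81·280/3 = 7560.
Fisher's inequality: b ≥ v ⇔ 7560 ≥ 81? YES.

YES


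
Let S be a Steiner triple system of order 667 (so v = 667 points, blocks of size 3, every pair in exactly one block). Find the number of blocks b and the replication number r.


An STS(v) is a 2-(v, 3, 1) BIBD: block size k = 3, λ = 1.
Replication: r(k − 1) = λ(v − 1) ⇒ r·2 = 667 − 1 = 666 ⇒ r = 333.
Block count: b = v(v − 1)/6 = 667·666/6 = 444222/6 = 74037.
(Check via bk = vr: 74037·3 = 222111 = 667·333 = 222111 ✓.)

r = 333, b = 74037.


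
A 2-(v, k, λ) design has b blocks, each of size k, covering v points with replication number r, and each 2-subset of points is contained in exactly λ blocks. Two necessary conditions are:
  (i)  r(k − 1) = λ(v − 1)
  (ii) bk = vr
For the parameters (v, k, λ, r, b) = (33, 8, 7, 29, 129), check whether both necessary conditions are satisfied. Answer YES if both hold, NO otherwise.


Condition (i): r(k − 1) = 29·7 = 203; λ(v − 1) = 7·32 = 224. Match? NO.
Condition (ii): bk = 129·8 = 1032; vr = 33·29 = 957. Match? NO.
Both conditions hold? NO.

NO


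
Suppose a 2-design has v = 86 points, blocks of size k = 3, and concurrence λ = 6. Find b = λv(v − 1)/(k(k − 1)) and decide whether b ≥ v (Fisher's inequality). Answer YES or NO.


b = λv(v − 1)/(k(k − 1)) = 6·86·85/(3·2) = 43860/6 = 7310.
Compare with v = 86: b ≥ v, so Fisher's inequality holds.

YES


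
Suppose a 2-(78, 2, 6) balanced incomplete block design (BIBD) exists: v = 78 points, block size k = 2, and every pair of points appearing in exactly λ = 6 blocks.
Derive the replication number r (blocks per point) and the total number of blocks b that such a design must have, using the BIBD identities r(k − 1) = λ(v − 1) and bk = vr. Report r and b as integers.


Any 2-(v, k, λ) BIBD satisfies two necessary conditions:
  (i)  Each point sits in r blocks, and counting incidences through any fixed point gives r(k − 1) = λ(v − 1), so r = λ(v − 1)/(k − 1).
  (ii) Total incidences bk = vr, so b = vr/k.
Step 1: r = λ(v − 1)/(k − 1) = 6·(78 − 1)/(2 − 1) = 6·77/1 = 462/1 = 462.
Step 2: b = vr/k = 78·462/2 = 36036/2 = 18018.
Check integrality: r = 462 ∈ Z ✓, b = 18018 ∈ Z ✓.
(These identities are necessary conditions: they determine r and b for any design with these parameters, but do not by themselves prove that one exists.)

r = 462, b = 18018.


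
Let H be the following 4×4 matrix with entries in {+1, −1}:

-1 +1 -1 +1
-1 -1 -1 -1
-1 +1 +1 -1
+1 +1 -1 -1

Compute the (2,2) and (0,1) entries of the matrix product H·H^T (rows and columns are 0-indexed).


Row 0 of H: [-1, 1, -1, 1].
Row 1 of H: [-1, -1, -1, -1].
Row 2 of H: [-1, 1, 1, -1].
(H·H^T)[2][2] = Σ_j H[2][j]·H[2][j] = (-1)² + (1)² + (1)² + (-1)² = 1 + 1 + 1 + 1 = 4.
(H·H^T)[0][1] = Σ_j H[0][j]·H[1][j] = (-1)·(-1) + (1)·(-1) + (-1)·(-1) + (1)·(-1) = 1 + -1 + 1 + -1 = 0.
So rows 0 and 1 are orthogonal; the diagonal entry equals n = 4.

(2,2) entry = 4; (0,1) entry = 0.


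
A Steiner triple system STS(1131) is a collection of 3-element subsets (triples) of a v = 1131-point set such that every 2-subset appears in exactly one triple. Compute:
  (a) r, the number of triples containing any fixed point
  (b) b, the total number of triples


An STS(v) is a 2-(v, 3, 1) BIBD: block size k = 3, λ = 1.
Replication: r(k − 1) = λ(v − 1) ⇒ r·2 = 1131 − 1 = 1130 ⇒ r = 565.
Block count: bk = vr ⇒ b·3 = 1131·565 = 639015 ⇒ b = 213005.

r = 565, b = 213005.


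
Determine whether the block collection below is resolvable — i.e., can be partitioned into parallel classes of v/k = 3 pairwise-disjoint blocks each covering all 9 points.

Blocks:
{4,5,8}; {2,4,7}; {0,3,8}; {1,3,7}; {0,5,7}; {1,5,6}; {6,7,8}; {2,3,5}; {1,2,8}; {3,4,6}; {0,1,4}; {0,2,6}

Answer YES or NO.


v = 9, block size k = 3, number of blocks = 12.
For resolvability, blocks must partition into parallel classes of size v/k = 3.
Total blocks must therefore be a multiple of 3: 12 = 3·4 + 0 ⇒ divisible ✓.
Greedy packing gives 4 candidate class(es). Each should be a full parallel class (size 3, covers all 9 points).
  Class 1 (3 blocks): {4,5,8}; {1,3,7}; {0,2,6}. Points covered: [0, 1, 2, 3, 4, 5, 6, 7, 8].
  Class 2 (3 blocks): {2,4,7}; {0,3,8}; {1,5,6}. Points covered: [0, 1, 2, 3, 4, 5, 6, 7, 8].
  Class 3 (3 blocks): {0,5,7}; {1,2,8}; {3,4,6}. Points covered: [0, 1, 2, 3, 4, 5, 6, 7, 8].
  Class 4 (3 blocks): {6,7,8}; {2,3,5}; {0,1,4}. Points covered: [0, 1, 2, 3, 4, 5, 6, 7, 8].
All classes full (size 3)? YES. All classes cover every point? YES.
Resolvable? YES.

YES


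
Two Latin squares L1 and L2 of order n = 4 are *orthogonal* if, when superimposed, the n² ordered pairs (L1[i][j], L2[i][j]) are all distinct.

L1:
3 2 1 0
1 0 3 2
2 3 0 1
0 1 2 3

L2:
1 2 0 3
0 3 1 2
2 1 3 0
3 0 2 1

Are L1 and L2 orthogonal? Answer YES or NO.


Form the n² = 16 superimposed pairs (L1[i][j], L2[i][j]), row by row (rows and columns indexed from 0):
row 0: (3,1) (2,2) (1,0) (0,3)
row 1: (1,0) (0,3) (3,1) (2,2)
row 2: (2,2) (3,1) (0,3) (1,0)
row 3: (0,3) (1,0) (2,2) (3,1)
Orthogonality requires all 16 pairs distinct.
But the pair (1,0) repeats: cell (0,2) has L1 = 1, L2 = 0, and cell (1,0) has L1 = 1, L2 = 0.
A repeated pair means some other pair never occurs (only 4 distinct pairs out of 16), so the squares are not orthogonal.
Conclusion: NO.

NO


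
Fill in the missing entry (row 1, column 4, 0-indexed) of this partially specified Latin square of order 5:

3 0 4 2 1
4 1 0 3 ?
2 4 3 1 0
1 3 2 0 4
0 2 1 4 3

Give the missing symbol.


Row 1 contains symbols [0, 1, 3, 4] — missing [2].
Column 4 contains symbols [0, 1, 3, 4] — missing [2].
The missing symbol must appear in both missing sets; intersection = [2].
Therefore the hidden value is 2.

Missing value = 2.


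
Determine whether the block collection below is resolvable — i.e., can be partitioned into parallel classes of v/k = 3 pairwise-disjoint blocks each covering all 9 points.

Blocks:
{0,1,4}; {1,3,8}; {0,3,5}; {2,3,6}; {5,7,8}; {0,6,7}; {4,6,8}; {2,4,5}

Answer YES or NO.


v = 9, block size k = 3, number of blocks = 8.
For resolvability, blocks must partition into parallel classes of size v/k = 3.
Total blocks must therefore be a multiple of 3: 8 = 3·2 + 2 ⇒ not divisible ✗.
Resolvable? NO.

NO


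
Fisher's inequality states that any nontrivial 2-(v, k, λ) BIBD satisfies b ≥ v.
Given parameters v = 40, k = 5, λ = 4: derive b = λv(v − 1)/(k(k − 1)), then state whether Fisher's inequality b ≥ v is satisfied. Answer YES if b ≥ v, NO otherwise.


b = λv(v − 1)/(k(k − 1)) = 4·40·39/(5·4) = 6240/20 = 312.
Compare with v = 40: b ≥ v, so Fisher's inequality holds.

YES


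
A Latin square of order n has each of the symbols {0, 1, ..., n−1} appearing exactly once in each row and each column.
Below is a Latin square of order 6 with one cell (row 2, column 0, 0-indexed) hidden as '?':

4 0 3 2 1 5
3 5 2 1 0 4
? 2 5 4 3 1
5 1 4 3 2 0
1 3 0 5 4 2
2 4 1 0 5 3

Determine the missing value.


Row 2 contains symbols [1, 2, 3, 4, 5] — missing [0].
Column 0 contains symbols [1, 2, 3, 4, 5] — missing [0].
The missing symbol must appear in both missing sets; intersection = [0].
Therefore the hidden value is 0.

Missing value = 0.


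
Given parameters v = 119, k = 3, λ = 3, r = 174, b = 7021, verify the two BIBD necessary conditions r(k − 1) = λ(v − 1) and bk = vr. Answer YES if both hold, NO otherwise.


Condition (i): r(k − 1) = 174·2 = 348; λ(v − 1) = 3·118 = 354. Match? NO.
Condition (ii): bk = 7021·3 = 21063; vr = 119·174 = 20706. Match? NO.
Both conditions hold? NO.

NO


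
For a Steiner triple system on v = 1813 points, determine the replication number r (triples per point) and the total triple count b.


An STS(v) is a 2-(v, 3, 1) BIBD: block size k = 3, λ = 1.
Replication: r(k − 1) = λ(v − 1) ⇒ r·2 = 1813 − 1 = 1812 ⇒ r = 906.
Block count: bk = vr ⇒ b·3 = 1813·906 = 1642578 ⇒ b = 547526.

r = 906, b = 547526.


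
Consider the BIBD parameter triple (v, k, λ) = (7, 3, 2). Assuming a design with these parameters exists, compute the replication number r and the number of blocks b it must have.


Any 2-(v, k, λ) BIBD satisfies two necessary conditions:
  (i)  Each point sits in r blocks, and counting incidences through any fixed point gives r(k − 1) = λ(v − 1), so r = λ(v − 1)/(k − 1).
  (ii) Total incidences bk = vr, so b = vr/k.
Step 1: r = λ(v − 1)/(k − 1) = 2·(7 − 1)/(3 − 1) = 2·6/2 = 12/2 = 6.
Step 2: b = vr/k = 7·6/3 = 42/3 = 14.
Check integrality: r = 6 ∈ Z ✓, b = 14 ∈ Z ✓.
(These identities are necessary conditions: they determine r and b for any design with these parameters, but do not by themselves prove that one exists.)

r = 6, b = 14.


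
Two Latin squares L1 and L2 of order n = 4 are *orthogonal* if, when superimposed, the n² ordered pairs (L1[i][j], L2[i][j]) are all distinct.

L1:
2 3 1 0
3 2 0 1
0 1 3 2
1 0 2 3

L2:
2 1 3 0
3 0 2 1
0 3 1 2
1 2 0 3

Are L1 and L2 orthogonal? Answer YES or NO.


Form the n² = 16 superimposed pairs (L1[i][j], L2[i][j]), row by row (rows and columns indexed from 0):
row 0: (2,2) (3,1) (1,3) (0,0)
row 1: (3,3) (2,0) (0,2) (1,1)
row 2: (0,0) (1,3) (3,1) (2,2)
row 3: (1,1) (0,2) (2,0) (3,3)
Orthogonality requires all 16 pairs distinct.
But the pair (0,0) repeats: cell (0,3) has L1 = 0, L2 = 0, and cell (2,0) has L1 = 0, L2 = 0.
A repeated pair means some other pair never occurs (only 8 distinct pairs out of 16), so the squares are not orthogonal.
Conclusion: NO.

NO


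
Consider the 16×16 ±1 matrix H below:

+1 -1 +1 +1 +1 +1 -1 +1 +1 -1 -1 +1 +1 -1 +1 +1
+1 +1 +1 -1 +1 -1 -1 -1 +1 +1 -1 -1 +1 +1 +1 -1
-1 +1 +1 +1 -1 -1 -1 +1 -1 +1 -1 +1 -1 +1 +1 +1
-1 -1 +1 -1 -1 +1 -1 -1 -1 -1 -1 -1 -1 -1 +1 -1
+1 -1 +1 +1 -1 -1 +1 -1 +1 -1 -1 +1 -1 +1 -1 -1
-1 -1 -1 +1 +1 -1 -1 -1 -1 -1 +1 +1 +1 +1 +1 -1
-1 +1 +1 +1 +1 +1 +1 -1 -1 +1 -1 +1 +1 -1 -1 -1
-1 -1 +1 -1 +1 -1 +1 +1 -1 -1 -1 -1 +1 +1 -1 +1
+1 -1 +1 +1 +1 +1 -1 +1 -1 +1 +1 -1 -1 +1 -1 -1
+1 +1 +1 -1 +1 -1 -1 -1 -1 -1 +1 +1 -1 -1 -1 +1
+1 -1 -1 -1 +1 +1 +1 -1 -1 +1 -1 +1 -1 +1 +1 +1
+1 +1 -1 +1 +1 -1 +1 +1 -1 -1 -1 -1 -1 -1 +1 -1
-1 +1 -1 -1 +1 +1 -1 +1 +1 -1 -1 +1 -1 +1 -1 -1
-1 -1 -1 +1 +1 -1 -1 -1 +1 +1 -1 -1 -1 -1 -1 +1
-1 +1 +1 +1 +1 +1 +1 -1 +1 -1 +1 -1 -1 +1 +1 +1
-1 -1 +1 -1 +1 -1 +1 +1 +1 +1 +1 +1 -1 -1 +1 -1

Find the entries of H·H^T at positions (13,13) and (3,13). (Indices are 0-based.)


Row 3 of H: [-1, -1, 1, -1, -1, 1, -1, -1, -1, -1, -1, -1, -1, -1, 1, -1].
Row 13 of H: [-1, -1, -1, 1, 1, -1, -1, -1, 1, 1, -1, -1, -1, -1, -1, 1].
(H·H^T)[13][13] = Σ_j H[13][j]·H[13][j] = (-1)² + (-1)² + (-1)² + (1)² + (1)² + (-1)² + (-1)² + (-1)² + (1)² + (1)² + (-1)² + (-1)² + (-1)² + (-1)² + (-1)² + (1)² = 1 + 1 + 1 + 1 + 1 + 1 + 1 + 1 + 1 + 1 + 1 + 1 + 1 + 1 + 1 + 1 = 16.
(H·H^T)[3][13] = Σ_j H[3][j]·H[13][j] = (-1)·(-1) + (-1)·(-1) + (1)·(-1) + (-1)·(1) + (-1)·(1) + (1)·(-1) + (-1)·(-1) + (-1)·(-1) + (-1)·(1) + (-1)·(1) + (-1)·(-1) + (-1)·(-1) + (-1)·(-1) + (-1)·(-1) + (1)·(-1) + (-1)·(1) = 1 + 1 + -1 + -1 + -1 + -1 + 1 + 1 + -1 + -1 + 1 + 1 + 1 + 1 + -1 + -1 = 0.
So rows 3 and 13 are orthogonal; the diagonal entry equals n = 16.

(13,13) entry = 16; (3,13) entry = 0.


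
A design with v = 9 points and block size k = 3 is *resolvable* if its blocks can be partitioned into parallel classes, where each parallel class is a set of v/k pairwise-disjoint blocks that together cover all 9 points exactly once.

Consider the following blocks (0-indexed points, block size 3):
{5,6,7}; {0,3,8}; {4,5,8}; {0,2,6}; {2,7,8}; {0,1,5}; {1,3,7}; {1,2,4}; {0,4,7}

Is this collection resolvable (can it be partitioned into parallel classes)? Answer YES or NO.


v = 9, block size k = 3, number of blocks = 9.
For resolvability, blocks must partition into parallel classes of size v/k = 3.
Total blocks must therefore be a multiple of 3: 9 = 3·3 + 0 ⇒ divisible ✓.
Consider block {2,7,8}. The only other block(s) in the collection disjoint from it are {0,1,5} — just 1 block(s). Any parallel class containing {2,7,8} would need 2 other blocks each disjoint from it, so no parallel class of size 3 can contain {2,7,8}.
Since every block must belong to some parallel class in a resolution, the collection cannot be partitioned into parallel classes.
Resolvable? NO.

NO
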